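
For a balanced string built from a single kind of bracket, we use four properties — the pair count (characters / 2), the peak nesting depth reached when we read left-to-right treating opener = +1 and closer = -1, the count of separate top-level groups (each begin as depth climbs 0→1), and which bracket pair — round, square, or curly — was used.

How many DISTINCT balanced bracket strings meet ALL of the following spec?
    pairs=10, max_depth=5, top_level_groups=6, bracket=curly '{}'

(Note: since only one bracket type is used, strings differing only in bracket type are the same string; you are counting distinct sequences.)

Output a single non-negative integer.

Spec: pairs=10 depth=5 groups=6
Count(depth <= 5) = 429
Count(depth <= 4) = 423
Count(depth == 5) = 429 - 423 = 6

Answer: 6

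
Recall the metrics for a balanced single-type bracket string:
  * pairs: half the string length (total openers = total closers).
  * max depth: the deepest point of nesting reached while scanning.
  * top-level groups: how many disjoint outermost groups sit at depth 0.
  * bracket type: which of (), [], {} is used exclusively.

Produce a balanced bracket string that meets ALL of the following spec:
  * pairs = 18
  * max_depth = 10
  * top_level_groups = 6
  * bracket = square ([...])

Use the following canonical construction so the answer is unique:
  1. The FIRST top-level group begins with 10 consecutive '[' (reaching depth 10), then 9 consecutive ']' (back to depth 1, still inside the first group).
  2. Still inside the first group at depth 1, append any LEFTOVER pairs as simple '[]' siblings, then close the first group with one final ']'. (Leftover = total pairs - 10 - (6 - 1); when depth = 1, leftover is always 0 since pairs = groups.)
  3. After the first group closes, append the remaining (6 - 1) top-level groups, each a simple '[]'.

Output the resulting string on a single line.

Spec: pairs=18 depth=10 groups=6
Leftover pairs = 18 - 10 - (6-1) = 3
First group: deep chain of depth 10 + 3 sibling pairs
Remaining 5 groups: simple '[]' each

Answer: [[[[[[[[[[]]]]]]]]][][][]][][][][][]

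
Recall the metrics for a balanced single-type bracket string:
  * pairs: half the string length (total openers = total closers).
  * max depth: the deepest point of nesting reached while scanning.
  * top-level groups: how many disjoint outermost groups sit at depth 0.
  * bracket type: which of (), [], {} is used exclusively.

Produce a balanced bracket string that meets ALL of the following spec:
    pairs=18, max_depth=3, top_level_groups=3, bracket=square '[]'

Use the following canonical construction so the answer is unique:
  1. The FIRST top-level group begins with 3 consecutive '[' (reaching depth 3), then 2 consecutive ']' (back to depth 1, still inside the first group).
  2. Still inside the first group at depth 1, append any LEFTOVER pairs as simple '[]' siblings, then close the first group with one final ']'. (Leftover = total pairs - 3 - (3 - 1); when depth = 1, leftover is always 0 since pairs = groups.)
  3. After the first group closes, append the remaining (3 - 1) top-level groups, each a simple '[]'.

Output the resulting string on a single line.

Answer: [[[]][][][][][][][][][][][][][]][][]

Derivation:
Spec: pairs=18 depth=3 groups=3
Leftover pairs = 18 - 3 - (3-1) = 13
First group: deep chain of depth 3 + 13 sibling pairs
Remaining 2 groups: simple '[]' each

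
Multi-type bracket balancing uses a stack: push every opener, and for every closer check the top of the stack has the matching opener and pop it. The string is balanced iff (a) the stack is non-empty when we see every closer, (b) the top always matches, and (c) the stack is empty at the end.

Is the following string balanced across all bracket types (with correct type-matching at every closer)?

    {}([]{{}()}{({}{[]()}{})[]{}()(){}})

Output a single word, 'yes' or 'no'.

Answer: yes

Derivation:
pos 0: push '{'; stack = {
pos 1: '}' matches '{'; pop; stack = (empty)
pos 2: push '('; stack = (
pos 3: push '['; stack = ([
pos 4: ']' matches '['; pop; stack = (
pos 5: push '{'; stack = ({
pos 6: push '{'; stack = ({{
pos 7: '}' matches '{'; pop; stack = ({
pos 8: push '('; stack = ({(
pos 9: ')' matches '('; pop; stack = ({
pos 10: '}' matches '{'; pop; stack = (
pos 11: push '{'; stack = ({
pos 12: push '('; stack = ({(
pos 13: push '{'; stack = ({({
pos 14: '}' matches '{'; pop; stack = ({(
pos 15: push '{'; stack = ({({
pos 16: push '['; stack = ({({[
pos 17: ']' matches '['; pop; stack = ({({
pos 18: push '('; stack = ({({(
pos 19: ')' matches '('; pop; stack = ({({
pos 20: '}' matches '{'; pop; stack = ({(
pos 21: push '{'; stack = ({({
pos 22: '}' matches '{'; pop; stack = ({(
pos 23: ')' matches '('; pop; stack = ({
pos 24: push '['; stack = ({[
pos 25: ']' matches '['; pop; stack = ({
pos 26: push '{'; stack = ({{
pos 27: '}' matches '{'; pop; stack = ({
pos 28: push '('; stack = ({(
pos 29: ')' matches '('; pop; stack = ({
pos 30: push '('; stack = ({(
pos 31: ')' matches '('; pop; stack = ({
pos 32: push '{'; stack = ({{
pos 33: '}' matches '{'; pop; stack = ({
pos 34: '}' matches '{'; pop; stack = (
pos 35: ')' matches '('; pop; stack = (empty)
end: stack empty → VALID
Verdict: properly nested → yes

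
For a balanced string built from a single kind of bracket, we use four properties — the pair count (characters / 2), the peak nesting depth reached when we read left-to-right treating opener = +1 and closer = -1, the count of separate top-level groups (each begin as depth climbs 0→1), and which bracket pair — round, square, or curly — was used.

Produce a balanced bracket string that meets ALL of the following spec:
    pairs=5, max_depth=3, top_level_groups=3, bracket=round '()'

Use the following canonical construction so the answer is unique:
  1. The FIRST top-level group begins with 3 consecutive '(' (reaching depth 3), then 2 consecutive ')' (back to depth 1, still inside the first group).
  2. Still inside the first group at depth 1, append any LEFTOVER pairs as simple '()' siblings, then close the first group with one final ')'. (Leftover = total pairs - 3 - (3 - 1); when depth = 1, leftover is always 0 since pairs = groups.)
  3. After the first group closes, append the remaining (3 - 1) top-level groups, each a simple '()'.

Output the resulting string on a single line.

Answer: ((()))()()

Derivation:
Spec: pairs=5 depth=3 groups=3
Leftover pairs = 5 - 3 - (3-1) = 0
First group: deep chain of depth 3 + 0 sibling pairs
Remaining 2 groups: simple '()' each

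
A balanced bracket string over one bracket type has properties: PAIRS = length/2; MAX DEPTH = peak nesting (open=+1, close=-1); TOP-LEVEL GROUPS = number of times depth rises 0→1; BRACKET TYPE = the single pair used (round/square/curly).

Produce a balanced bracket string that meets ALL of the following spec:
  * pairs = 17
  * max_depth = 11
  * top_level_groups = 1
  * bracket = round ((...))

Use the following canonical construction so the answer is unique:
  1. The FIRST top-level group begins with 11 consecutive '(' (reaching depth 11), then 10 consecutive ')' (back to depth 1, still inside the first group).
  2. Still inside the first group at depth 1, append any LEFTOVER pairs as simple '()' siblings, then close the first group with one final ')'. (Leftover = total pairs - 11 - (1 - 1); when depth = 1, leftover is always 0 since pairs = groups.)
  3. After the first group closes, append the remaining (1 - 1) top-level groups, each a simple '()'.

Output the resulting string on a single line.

Answer: ((((((((((())))))))))()()()()()())

Derivation:
Spec: pairs=17 depth=11 groups=1
Leftover pairs = 17 - 11 - (1-1) = 6
First group: deep chain of depth 11 + 6 sibling pairs
Remaining 0 groups: simple '()' each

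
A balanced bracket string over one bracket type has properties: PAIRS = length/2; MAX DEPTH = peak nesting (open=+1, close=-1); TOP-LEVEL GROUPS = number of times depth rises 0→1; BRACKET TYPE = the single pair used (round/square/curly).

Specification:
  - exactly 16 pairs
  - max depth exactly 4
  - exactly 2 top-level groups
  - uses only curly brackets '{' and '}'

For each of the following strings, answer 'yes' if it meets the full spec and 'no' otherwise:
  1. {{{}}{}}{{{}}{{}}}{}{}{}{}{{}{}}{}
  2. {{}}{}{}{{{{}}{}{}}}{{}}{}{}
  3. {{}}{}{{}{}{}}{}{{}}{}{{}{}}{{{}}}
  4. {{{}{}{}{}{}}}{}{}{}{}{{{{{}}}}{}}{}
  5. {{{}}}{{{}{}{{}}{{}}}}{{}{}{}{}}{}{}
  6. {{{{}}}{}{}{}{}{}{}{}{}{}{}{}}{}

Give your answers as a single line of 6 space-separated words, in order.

Answer: no no no no no yes

Derivation:
String 1 '{{{}}{}}{{{}}{{}}}{}{}{}{}{{}{}}{}': depth seq [1 2 3 2 1 2 1 0 1 2 3 2 1 2 3 2 1 0 1 0 1 0 1 0 1 0 1 2 1 2 1 0 1 0]
  -> pairs=17 depth=3 groups=8 -> no
String 2 '{{}}{}{}{{{{}}{}{}}}{{}}{}{}': depth seq [1 2 1 0 1 0 1 0 1 2 3 4 3 2 3 2 3 2 1 0 1 2 1 0 1 0 1 0]
  -> pairs=14 depth=4 groups=7 -> no
String 3 '{{}}{}{{}{}{}}{}{{}}{}{{}{}}{{{}}}': depth seq [1 2 1 0 1 0 1 2 1 2 1 2 1 0 1 0 1 2 1 0 1 0 1 2 1 2 1 0 1 2 3 2 1 0]
  -> pairs=17 depth=3 groups=8 -> no
String 4 '{{{}{}{}{}{}}}{}{}{}{}{{{{{}}}}{}}{}': depth seq [1 2 3 2 3 2 3 2 3 2 3 2 1 0 1 0 1 0 1 0 1 0 1 2 3 4 5 4 3 2 1 2 1 0 1 0]
  -> pairs=18 depth=5 groups=7 -> no
String 5 '{{{}}}{{{}{}{{}}{{}}}}{{}{}{}{}}{}{}': depth seq [1 2 3 2 1 0 1 2 3 2 3 2 3 4 3 2 3 4 3 2 1 0 1 2 1 2 1 2 1 2 1 0 1 0 1 0]
  -> pairs=18 depth=4 groups=5 -> no
String 6 '{{{{}}}{}{}{}{}{}{}{}{}{}{}{}}{}': depth seq [1 2 3 4 3 2 1 2 1 2 1 2 1 2 1 2 1 2 1 2 1 2 1 2 1 2 1 2 1 0 1 0]
  -> pairs=16 depth=4 groups=2 -> yes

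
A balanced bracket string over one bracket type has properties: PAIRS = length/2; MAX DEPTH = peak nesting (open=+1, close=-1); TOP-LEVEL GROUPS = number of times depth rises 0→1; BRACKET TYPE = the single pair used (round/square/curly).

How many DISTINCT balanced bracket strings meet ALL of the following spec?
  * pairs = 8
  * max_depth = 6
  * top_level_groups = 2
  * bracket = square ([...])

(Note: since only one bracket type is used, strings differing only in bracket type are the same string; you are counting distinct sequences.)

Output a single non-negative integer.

Spec: pairs=8 depth=6 groups=2
Count(depth <= 6) = 427
Count(depth <= 5) = 407
Count(depth == 6) = 427 - 407 = 20

Answer: 20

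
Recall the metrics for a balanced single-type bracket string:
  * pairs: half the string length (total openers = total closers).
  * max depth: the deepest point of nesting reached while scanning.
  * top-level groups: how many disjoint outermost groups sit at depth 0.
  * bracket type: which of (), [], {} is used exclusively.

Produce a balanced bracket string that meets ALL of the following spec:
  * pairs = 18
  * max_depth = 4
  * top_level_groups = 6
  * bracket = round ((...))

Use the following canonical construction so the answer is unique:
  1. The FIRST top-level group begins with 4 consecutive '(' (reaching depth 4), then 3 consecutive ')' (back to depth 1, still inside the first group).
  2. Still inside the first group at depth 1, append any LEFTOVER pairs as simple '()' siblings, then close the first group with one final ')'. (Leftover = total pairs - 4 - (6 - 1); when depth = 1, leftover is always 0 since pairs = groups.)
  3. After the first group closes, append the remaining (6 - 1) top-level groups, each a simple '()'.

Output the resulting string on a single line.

Answer: (((()))()()()()()()()()())()()()()()

Derivation:
Spec: pairs=18 depth=4 groups=6
Leftover pairs = 18 - 4 - (6-1) = 9
First group: deep chain of depth 4 + 9 sibling pairs
Remaining 5 groups: simple '()' each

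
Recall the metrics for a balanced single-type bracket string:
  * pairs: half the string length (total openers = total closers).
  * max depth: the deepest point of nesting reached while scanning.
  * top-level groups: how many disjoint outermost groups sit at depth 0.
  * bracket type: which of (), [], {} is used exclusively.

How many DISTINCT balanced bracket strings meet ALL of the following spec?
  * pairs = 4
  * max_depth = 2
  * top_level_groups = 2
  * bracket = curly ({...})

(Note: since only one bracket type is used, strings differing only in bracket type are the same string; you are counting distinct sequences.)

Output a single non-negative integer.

Answer: 3

Derivation:
Spec: pairs=4 depth=2 groups=2
Count(depth <= 2) = 3
Count(depth <= 1) = 0
Count(depth == 2) = 3 - 0 = 3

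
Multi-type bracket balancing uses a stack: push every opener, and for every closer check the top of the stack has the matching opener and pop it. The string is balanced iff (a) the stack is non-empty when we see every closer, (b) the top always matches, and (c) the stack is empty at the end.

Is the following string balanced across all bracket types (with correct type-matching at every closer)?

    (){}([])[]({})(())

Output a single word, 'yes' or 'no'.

pos 0: push '('; stack = (
pos 1: ')' matches '('; pop; stack = (empty)
pos 2: push '{'; stack = {
pos 3: '}' matches '{'; pop; stack = (empty)
pos 4: push '('; stack = (
pos 5: push '['; stack = ([
pos 6: ']' matches '['; pop; stack = (
pos 7: ')' matches '('; pop; stack = (empty)
pos 8: push '['; stack = [
pos 9: ']' matches '['; pop; stack = (empty)
pos 10: push '('; stack = (
pos 11: push '{'; stack = ({
pos 12: '}' matches '{'; pop; stack = (
pos 13: ')' matches '('; pop; stack = (empty)
pos 14: push '('; stack = (
pos 15: push '('; stack = ((
pos 16: ')' matches '('; pop; stack = (
pos 17: ')' matches '('; pop; stack = (empty)
end: stack empty → VALID
Verdict: properly nested → yes

Answer: yes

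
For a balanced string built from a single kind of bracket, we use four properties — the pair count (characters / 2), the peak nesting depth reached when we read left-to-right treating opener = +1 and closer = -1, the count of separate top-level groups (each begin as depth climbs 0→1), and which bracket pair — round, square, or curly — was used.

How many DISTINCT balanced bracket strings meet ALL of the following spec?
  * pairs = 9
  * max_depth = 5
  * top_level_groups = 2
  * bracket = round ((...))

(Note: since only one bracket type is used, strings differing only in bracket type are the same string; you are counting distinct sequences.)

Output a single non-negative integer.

Answer: 368

Derivation:
Spec: pairs=9 depth=5 groups=2
Count(depth <= 5) = 1278
Count(depth <= 4) = 910
Count(depth == 5) = 1278 - 910 = 368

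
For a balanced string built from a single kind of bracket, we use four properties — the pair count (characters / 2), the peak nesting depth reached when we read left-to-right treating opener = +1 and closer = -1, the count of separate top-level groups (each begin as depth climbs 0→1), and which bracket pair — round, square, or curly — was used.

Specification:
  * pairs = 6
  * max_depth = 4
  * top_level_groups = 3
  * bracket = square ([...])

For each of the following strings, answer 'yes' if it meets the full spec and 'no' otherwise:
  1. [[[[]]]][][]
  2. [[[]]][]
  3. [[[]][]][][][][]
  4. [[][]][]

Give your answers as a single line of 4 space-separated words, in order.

String 1 '[[[[]]]][][]': depth seq [1 2 3 4 3 2 1 0 1 0 1 0]
  -> pairs=6 depth=4 groups=3 -> yes
String 2 '[[[]]][]': depth seq [1 2 3 2 1 0 1 0]
  -> pairs=4 depth=3 groups=2 -> no
String 3 '[[[]][]][][][][]': depth seq [1 2 3 2 1 2 1 0 1 0 1 0 1 0 1 0]
  -> pairs=8 depth=3 groups=5 -> no
String 4 '[[][]][]': depth seq [1 2 1 2 1 0 1 0]
  -> pairs=4 depth=2 groups=2 -> no

Answer: yes no no no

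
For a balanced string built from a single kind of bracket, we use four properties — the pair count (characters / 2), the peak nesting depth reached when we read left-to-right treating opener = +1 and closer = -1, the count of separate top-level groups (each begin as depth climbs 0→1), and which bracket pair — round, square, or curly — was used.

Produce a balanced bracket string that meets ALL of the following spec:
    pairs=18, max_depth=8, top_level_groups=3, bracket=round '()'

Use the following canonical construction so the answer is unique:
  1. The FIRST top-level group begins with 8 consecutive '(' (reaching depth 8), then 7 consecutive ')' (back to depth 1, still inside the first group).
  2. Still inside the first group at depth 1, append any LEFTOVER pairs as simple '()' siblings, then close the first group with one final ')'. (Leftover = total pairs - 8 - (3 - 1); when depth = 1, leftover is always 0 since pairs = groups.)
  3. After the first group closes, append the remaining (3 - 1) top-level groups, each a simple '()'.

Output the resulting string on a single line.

Answer: (((((((()))))))()()()()()()()())()()

Derivation:
Spec: pairs=18 depth=8 groups=3
Leftover pairs = 18 - 8 - (3-1) = 8
First group: deep chain of depth 8 + 8 sibling pairs
Remaining 2 groups: simple '()' each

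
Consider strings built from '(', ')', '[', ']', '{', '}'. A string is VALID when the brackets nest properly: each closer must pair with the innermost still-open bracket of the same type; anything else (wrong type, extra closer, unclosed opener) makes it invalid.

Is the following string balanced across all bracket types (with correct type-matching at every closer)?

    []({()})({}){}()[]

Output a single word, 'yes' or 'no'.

Answer: yes

Derivation:
pos 0: push '['; stack = [
pos 1: ']' matches '['; pop; stack = (empty)
pos 2: push '('; stack = (
pos 3: push '{'; stack = ({
pos 4: push '('; stack = ({(
pos 5: ')' matches '('; pop; stack = ({
pos 6: '}' matches '{'; pop; stack = (
pos 7: ')' matches '('; pop; stack = (empty)
pos 8: push '('; stack = (
pos 9: push '{'; stack = ({
pos 10: '}' matches '{'; pop; stack = (
pos 11: ')' matches '('; pop; stack = (empty)
pos 12: push '{'; stack = {
pos 13: '}' matches '{'; pop; stack = (empty)
pos 14: push '('; stack = (
pos 15: ')' matches '('; pop; stack = (empty)
pos 16: push '['; stack = [
pos 17: ']' matches '['; pop; stack = (empty)
end: stack empty → VALID
Verdict: properly nested → yes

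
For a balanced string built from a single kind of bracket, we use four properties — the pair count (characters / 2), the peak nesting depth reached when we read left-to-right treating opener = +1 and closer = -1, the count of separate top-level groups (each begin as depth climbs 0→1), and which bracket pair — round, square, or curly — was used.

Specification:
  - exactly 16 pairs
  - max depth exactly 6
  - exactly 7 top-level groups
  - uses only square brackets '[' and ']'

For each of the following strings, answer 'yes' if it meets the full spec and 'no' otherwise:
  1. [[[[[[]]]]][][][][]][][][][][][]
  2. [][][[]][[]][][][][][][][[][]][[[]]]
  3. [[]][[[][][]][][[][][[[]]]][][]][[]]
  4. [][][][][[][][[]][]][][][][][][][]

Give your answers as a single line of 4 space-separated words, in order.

String 1 '[[[[[[]]]]][][][][]][][][][][][]': depth seq [1 2 3 4 5 6 5 4 3 2 1 2 1 2 1 2 1 2 1 0 1 0 1 0 1 0 1 0 1 0 1 0]
  -> pairs=16 depth=6 groups=7 -> yes
String 2 '[][][[]][[]][][][][][][][[][]][[[]]]': depth seq [1 0 1 0 1 2 1 0 1 2 1 0 1 0 1 0 1 0 1 0 1 0 1 0 1 2 1 2 1 0 1 2 3 2 1 0]
  -> pairs=18 depth=3 groups=12 -> no
String 3 '[[]][[[][][]][][[][][[[]]]][][]][[]]': depth seq [1 2 1 0 1 2 3 2 3 2 3 2 1 2 1 2 3 2 3 2 3 4 5 4 3 2 1 2 1 2 1 0 1 2 1 0]
  -> pairs=18 depth=5 groups=3 -> no
String 4 '[][][][][[][][[]][]][][][][][][][]': depth seq [1 0 1 0 1 0 1 0 1 2 1 2 1 2 3 2 1 2 1 0 1 0 1 0 1 0 1 0 1 0 1 0 1 0]
  -> pairs=17 depth=3 groups=12 -> no

Answer: yes no no no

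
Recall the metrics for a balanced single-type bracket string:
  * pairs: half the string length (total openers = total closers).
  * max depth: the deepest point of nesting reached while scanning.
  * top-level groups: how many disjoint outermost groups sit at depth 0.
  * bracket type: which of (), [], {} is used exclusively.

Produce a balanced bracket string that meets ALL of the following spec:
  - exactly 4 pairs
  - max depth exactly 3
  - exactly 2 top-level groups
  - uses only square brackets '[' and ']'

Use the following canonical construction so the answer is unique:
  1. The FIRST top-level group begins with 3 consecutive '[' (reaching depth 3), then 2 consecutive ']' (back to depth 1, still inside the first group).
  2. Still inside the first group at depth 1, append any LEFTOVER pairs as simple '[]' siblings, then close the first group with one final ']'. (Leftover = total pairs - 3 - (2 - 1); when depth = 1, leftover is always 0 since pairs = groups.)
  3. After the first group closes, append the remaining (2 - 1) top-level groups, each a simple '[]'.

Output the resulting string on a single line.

Answer: [[[]]][]

Derivation:
Spec: pairs=4 depth=3 groups=2
Leftover pairs = 4 - 3 - (2-1) = 0
First group: deep chain of depth 3 + 0 sibling pairs
Remaining 1 groups: simple '[]' each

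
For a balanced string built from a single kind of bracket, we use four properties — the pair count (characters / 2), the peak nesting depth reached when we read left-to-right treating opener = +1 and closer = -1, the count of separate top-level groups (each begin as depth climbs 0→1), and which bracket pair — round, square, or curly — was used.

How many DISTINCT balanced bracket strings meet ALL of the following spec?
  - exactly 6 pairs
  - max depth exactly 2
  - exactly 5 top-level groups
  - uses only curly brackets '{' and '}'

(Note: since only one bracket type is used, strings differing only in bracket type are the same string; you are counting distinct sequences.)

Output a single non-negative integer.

Answer: 5

Derivation:
Spec: pairs=6 depth=2 groups=5
Count(depth <= 2) = 5
Count(depth <= 1) = 0
Count(depth == 2) = 5 - 0 = 5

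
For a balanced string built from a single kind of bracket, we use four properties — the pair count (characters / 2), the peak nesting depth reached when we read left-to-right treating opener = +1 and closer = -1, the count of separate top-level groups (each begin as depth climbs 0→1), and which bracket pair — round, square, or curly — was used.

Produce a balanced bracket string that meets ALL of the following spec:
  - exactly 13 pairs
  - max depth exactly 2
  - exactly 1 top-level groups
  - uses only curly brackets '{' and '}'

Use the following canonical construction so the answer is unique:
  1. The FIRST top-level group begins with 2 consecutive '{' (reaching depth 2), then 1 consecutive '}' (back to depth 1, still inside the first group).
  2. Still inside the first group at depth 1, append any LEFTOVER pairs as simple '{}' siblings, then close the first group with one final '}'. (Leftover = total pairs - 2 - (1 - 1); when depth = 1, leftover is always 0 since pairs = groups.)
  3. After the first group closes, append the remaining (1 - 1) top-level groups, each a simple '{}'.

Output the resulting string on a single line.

Answer: {{}{}{}{}{}{}{}{}{}{}{}{}}

Derivation:
Spec: pairs=13 depth=2 groups=1
Leftover pairs = 13 - 2 - (1-1) = 11
First group: deep chain of depth 2 + 11 sibling pairs
Remaining 0 groups: simple '{}' each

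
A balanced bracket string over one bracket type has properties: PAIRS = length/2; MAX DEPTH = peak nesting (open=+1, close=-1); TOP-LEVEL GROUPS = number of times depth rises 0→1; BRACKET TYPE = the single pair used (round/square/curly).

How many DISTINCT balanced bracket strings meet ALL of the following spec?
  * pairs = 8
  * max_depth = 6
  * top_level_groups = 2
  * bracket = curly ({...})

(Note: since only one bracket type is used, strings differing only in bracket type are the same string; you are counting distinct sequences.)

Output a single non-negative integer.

Answer: 20

Derivation:
Spec: pairs=8 depth=6 groups=2
Count(depth <= 6) = 427
Count(depth <= 5) = 407
Count(depth == 6) = 427 - 407 = 20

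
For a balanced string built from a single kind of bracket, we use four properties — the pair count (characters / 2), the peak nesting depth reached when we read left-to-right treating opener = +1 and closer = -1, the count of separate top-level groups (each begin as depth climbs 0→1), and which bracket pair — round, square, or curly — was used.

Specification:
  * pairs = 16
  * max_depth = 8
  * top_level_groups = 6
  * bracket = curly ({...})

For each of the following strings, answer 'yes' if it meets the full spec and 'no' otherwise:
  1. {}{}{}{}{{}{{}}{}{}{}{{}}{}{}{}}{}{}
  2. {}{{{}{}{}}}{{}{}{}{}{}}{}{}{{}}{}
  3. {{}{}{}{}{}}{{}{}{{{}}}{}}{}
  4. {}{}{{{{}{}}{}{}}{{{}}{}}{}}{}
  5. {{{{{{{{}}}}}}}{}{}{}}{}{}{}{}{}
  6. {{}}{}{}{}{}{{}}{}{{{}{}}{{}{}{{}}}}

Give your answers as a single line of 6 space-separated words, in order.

String 1 '{}{}{}{}{{}{{}}{}{}{}{{}}{}{}{}}{}{}': depth seq [1 0 1 0 1 0 1 0 1 2 1 2 3 2 1 2 1 2 1 2 1 2 3 2 1 2 1 2 1 2 1 0 1 0 1 0]
  -> pairs=18 depth=3 groups=7 -> no
String 2 '{}{{{}{}{}}}{{}{}{}{}{}}{}{}{{}}{}': depth seq [1 0 1 2 3 2 3 2 3 2 1 0 1 2 1 2 1 2 1 2 1 2 1 0 1 0 1 0 1 2 1 0 1 0]
  -> pairs=17 depth=3 groups=7 -> no
String 3 '{{}{}{}{}{}}{{}{}{{{}}}{}}{}': depth seq [1 2 1 2 1 2 1 2 1 2 1 0 1 2 1 2 1 2 3 4 3 2 1 2 1 0 1 0]
  -> pairs=14 depth=4 groups=3 -> no
String 4 '{}{}{{{{}{}}{}{}}{{{}}{}}{}}{}': depth seq [1 0 1 0 1 2 3 4 3 4 3 2 3 2 3 2 1 2 3 4 3 2 3 2 1 2 1 0 1 0]
  -> pairs=15 depth=4 groups=4 -> no
String 5 '{{{{{{{{}}}}}}}{}{}{}}{}{}{}{}{}': depth seq [1 2 3 4 5 6 7 8 7 6 5 4 3 2 1 2 1 2 1 2 1 0 1 0 1 0 1 0 1 0 1 0]
  -> pairs=16 depth=8 groups=6 -> yes
String 6 '{{}}{}{}{}{}{{}}{}{{{}{}}{{}{}{{}}}}': depth seq [1 2 1 0 1 0 1 0 1 0 1 0 1 2 1 0 1 0 1 2 3 2 3 2 1 2 3 2 3 2 3 4 3 2 1 0]
  -> pairs=18 depth=4 groups=8 -> no

Answer: no no no no yes no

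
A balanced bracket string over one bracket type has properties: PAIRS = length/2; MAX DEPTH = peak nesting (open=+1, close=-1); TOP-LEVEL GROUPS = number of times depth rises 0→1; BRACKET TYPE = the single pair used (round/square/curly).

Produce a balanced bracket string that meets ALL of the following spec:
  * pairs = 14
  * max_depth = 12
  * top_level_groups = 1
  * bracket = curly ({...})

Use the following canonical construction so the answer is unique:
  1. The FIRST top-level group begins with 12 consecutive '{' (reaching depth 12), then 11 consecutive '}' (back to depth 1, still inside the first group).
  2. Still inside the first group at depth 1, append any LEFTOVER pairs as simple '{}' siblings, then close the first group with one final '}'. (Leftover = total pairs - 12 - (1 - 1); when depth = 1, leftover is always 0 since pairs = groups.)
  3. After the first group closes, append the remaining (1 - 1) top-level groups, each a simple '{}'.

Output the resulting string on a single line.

Spec: pairs=14 depth=12 groups=1
Leftover pairs = 14 - 12 - (1-1) = 2
First group: deep chain of depth 12 + 2 sibling pairs
Remaining 0 groups: simple '{}' each

Answer: {{{{{{{{{{{{}}}}}}}}}}}{}{}}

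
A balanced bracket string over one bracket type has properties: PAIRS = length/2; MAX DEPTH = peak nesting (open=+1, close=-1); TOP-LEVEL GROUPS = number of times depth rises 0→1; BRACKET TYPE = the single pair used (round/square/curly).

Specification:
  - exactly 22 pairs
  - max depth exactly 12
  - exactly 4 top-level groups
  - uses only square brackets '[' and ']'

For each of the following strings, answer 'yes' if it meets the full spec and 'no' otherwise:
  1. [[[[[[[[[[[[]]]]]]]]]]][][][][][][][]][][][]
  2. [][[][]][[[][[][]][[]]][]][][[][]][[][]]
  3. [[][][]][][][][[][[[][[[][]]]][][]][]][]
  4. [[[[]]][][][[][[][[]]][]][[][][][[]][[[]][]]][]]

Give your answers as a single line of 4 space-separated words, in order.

String 1 '[[[[[[[[[[[[]]]]]]]]]]][][][][][][][]][][][]': depth seq [1 2 3 4 5 6 7 8 9 10 11 12 11 10 9 8 7 6 5 4 3 2 1 2 1 2 1 2 1 2 1 2 1 2 1 2 1 0 1 0 1 0 1 0]
  -> pairs=22 depth=12 groups=4 -> yes
String 2 '[][[][]][[[][[][]][[]]][]][][[][]][[][]]': depth seq [1 0 1 2 1 2 1 0 1 2 3 2 3 4 3 4 3 2 3 4 3 2 1 2 1 0 1 0 1 2 1 2 1 0 1 2 1 2 1 0]
  -> pairs=20 depth=4 groups=6 -> no
String 3 '[[][][]][][][][[][[[][[[][]]]][][]][]][]': depth seq [1 2 1 2 1 2 1 0 1 0 1 0 1 0 1 2 1 2 3 4 3 4 5 6 5 6 5 4 3 2 3 2 3 2 1 2 1 0 1 0]
  -> pairs=20 depth=6 groups=6 -> no
String 4 '[[[[]]][][][[][[][[]]][]][[][][][[]][[[]][]]][]]': depth seq [1 2 3 4 3 2 1 2 1 2 1 2 3 2 3 4 3 4 5 4 3 2 3 2 1 2 3 2 3 2 3 2 3 4 3 2 3 4 5 4 3 4 3 2 1 2 1 0]
  -> pairs=24 depth=5 groups=1 -> no

Answer: yes no no no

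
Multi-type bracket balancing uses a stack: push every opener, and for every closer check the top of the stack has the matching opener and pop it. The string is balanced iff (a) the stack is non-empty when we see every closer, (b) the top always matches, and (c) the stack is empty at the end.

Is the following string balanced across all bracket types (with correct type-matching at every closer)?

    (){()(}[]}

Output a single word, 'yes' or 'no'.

pos 0: push '('; stack = (
pos 1: ')' matches '('; pop; stack = (empty)
pos 2: push '{'; stack = {
pos 3: push '('; stack = {(
pos 4: ')' matches '('; pop; stack = {
pos 5: push '('; stack = {(
pos 6: saw closer '}' but top of stack is '(' (expected ')') → INVALID
Verdict: type mismatch at position 6: '}' closes '(' → no

Answer: no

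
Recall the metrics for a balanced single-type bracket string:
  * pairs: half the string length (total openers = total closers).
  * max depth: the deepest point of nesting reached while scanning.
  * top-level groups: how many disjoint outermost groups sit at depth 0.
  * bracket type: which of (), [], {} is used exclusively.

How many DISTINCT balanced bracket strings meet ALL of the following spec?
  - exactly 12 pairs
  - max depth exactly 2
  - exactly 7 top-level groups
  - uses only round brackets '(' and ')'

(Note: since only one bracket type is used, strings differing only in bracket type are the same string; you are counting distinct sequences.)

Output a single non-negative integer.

Answer: 462

Derivation:
Spec: pairs=12 depth=2 groups=7
Count(depth <= 2) = 462
Count(depth <= 1) = 0
Count(depth == 2) = 462 - 0 = 462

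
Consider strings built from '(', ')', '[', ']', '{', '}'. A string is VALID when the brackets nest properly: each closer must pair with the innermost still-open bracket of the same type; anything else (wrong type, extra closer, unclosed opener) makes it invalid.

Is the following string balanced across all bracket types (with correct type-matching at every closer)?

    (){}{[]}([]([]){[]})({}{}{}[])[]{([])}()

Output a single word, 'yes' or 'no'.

pos 0: push '('; stack = (
pos 1: ')' matches '('; pop; stack = (empty)
pos 2: push '{'; stack = {
pos 3: '}' matches '{'; pop; stack = (empty)
pos 4: push '{'; stack = {
pos 5: push '['; stack = {[
pos 6: ']' matches '['; pop; stack = {
pos 7: '}' matches '{'; pop; stack = (empty)
pos 8: push '('; stack = (
pos 9: push '['; stack = ([
pos 10: ']' matches '['; pop; stack = (
pos 11: push '('; stack = ((
pos 12: push '['; stack = (([
pos 13: ']' matches '['; pop; stack = ((
pos 14: ')' matches '('; pop; stack = (
pos 15: push '{'; stack = ({
pos 16: push '['; stack = ({[
pos 17: ']' matches '['; pop; stack = ({
pos 18: '}' matches '{'; pop; stack = (
pos 19: ')' matches '('; pop; stack = (empty)
pos 20: push '('; stack = (
pos 21: push '{'; stack = ({
pos 22: '}' matches '{'; pop; stack = (
pos 23: push '{'; stack = ({
pos 24: '}' matches '{'; pop; stack = (
pos 25: push '{'; stack = ({
pos 26: '}' matches '{'; pop; stack = (
pos 27: push '['; stack = ([
pos 28: ']' matches '['; pop; stack = (
pos 29: ')' matches '('; pop; stack = (empty)
pos 30: push '['; stack = [
pos 31: ']' matches '['; pop; stack = (empty)
pos 32: push '{'; stack = {
pos 33: push '('; stack = {(
pos 34: push '['; stack = {([
pos 35: ']' matches '['; pop; stack = {(
pos 36: ')' matches '('; pop; stack = {
pos 37: '}' matches '{'; pop; stack = (empty)
pos 38: push '('; stack = (
pos 39: ')' matches '('; pop; stack = (empty)
end: stack empty → VALID
Verdict: properly nested → yes

Answer: yes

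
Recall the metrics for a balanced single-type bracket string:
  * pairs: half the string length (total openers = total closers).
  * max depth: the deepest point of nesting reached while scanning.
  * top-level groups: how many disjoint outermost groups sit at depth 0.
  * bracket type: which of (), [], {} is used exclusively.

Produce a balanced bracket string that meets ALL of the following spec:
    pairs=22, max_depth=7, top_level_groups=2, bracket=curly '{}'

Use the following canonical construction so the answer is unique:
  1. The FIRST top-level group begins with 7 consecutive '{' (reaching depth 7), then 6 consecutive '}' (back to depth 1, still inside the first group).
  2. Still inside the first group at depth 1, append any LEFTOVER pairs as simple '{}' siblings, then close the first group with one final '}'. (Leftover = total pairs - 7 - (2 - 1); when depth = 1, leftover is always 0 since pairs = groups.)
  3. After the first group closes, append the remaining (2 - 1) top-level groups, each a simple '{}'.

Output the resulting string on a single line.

Answer: {{{{{{{}}}}}}{}{}{}{}{}{}{}{}{}{}{}{}{}{}}{}

Derivation:
Spec: pairs=22 depth=7 groups=2
Leftover pairs = 22 - 7 - (2-1) = 14
First group: deep chain of depth 7 + 14 sibling pairs
Remaining 1 groups: simple '{}' each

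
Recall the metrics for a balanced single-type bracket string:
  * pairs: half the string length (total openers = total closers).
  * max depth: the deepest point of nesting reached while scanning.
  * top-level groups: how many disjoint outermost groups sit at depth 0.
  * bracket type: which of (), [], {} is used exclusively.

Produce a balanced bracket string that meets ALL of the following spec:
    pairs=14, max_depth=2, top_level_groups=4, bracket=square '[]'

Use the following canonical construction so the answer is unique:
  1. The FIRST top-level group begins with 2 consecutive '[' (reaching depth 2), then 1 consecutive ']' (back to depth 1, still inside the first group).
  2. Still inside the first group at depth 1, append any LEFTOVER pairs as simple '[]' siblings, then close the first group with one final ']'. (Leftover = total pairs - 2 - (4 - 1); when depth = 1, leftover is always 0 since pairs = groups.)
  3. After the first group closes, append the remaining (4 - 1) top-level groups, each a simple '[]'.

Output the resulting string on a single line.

Spec: pairs=14 depth=2 groups=4
Leftover pairs = 14 - 2 - (4-1) = 9
First group: deep chain of depth 2 + 9 sibling pairs
Remaining 3 groups: simple '[]' each

Answer: [[][][][][][][][][][]][][][]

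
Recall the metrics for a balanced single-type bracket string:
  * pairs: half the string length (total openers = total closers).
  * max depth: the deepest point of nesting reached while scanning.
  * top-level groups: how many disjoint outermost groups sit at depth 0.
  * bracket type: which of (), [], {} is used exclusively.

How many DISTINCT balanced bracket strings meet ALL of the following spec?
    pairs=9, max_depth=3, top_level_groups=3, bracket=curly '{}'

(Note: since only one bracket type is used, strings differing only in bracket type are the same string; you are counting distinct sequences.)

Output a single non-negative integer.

Spec: pairs=9 depth=3 groups=3
Count(depth <= 3) = 416
Count(depth <= 2) = 28
Count(depth == 3) = 416 - 28 = 388

Answer: 388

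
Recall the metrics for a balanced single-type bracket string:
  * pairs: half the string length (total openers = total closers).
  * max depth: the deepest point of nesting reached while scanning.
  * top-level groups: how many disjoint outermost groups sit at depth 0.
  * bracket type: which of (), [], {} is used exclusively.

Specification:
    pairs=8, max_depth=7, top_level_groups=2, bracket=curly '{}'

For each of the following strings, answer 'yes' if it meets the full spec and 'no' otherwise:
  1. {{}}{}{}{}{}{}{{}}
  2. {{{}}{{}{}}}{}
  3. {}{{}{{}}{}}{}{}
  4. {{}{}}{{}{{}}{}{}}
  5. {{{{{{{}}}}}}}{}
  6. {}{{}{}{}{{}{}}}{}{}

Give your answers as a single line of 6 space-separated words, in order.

Answer: no no no no yes no

Derivation:
String 1 '{{}}{}{}{}{}{}{{}}': depth seq [1 2 1 0 1 0 1 0 1 0 1 0 1 0 1 2 1 0]
  -> pairs=9 depth=2 groups=7 -> no
String 2 '{{{}}{{}{}}}{}': depth seq [1 2 3 2 1 2 3 2 3 2 1 0 1 0]
  -> pairs=7 depth=3 groups=2 -> no
String 3 '{}{{}{{}}{}}{}{}': depth seq [1 0 1 2 1 2 3 2 1 2 1 0 1 0 1 0]
  -> pairs=8 depth=3 groups=4 -> no
String 4 '{{}{}}{{}{{}}{}{}}': depth seq [1 2 1 2 1 0 1 2 1 2 3 2 1 2 1 2 1 0]
  -> pairs=9 depth=3 groups=2 -> no
String 5 '{{{{{{{}}}}}}}{}': depth seq [1 2 3 4 5 6 7 6 5 4 3 2 1 0 1 0]
  -> pairs=8 depth=7 groups=2 -> yes
String 6 '{}{{}{}{}{{}{}}}{}{}': depth seq [1 0 1 2 1 2 1 2 1 2 3 2 3 2 1 0 1 0 1 0]
  -> pairs=10 depth=3 groups=4 -> no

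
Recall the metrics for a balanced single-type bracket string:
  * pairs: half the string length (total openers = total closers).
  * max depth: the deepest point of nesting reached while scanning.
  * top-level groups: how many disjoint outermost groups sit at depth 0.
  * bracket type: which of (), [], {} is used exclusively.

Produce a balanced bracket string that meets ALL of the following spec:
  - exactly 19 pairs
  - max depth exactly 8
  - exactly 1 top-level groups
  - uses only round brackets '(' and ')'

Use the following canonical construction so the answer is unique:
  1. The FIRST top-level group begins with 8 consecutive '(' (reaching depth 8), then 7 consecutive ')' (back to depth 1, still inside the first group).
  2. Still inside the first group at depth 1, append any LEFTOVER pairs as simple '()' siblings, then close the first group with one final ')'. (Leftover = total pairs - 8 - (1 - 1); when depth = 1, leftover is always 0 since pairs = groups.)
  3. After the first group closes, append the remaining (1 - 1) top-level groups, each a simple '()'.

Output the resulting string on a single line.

Spec: pairs=19 depth=8 groups=1
Leftover pairs = 19 - 8 - (1-1) = 11
First group: deep chain of depth 8 + 11 sibling pairs
Remaining 0 groups: simple '()' each

Answer: (((((((()))))))()()()()()()()()()()())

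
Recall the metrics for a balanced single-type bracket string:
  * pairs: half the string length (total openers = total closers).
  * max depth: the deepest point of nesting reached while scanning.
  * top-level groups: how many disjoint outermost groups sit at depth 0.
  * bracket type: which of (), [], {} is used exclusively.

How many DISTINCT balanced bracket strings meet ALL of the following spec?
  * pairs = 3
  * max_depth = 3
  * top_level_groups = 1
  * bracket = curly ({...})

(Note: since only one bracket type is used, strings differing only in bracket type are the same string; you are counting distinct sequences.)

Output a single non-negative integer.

Spec: pairs=3 depth=3 groups=1
Count(depth <= 3) = 2
Count(depth <= 2) = 1
Count(depth == 3) = 2 - 1 = 1

Answer: 1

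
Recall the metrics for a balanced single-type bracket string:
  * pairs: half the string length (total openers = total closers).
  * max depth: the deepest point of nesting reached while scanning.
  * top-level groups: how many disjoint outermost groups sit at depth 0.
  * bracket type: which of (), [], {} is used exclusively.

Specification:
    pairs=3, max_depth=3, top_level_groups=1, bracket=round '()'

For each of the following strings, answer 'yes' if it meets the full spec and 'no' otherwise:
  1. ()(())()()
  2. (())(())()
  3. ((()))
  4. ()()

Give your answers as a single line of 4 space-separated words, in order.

Answer: no no yes no

Derivation:
String 1 '()(())()()': depth seq [1 0 1 2 1 0 1 0 1 0]
  -> pairs=5 depth=2 groups=4 -> no
String 2 '(())(())()': depth seq [1 2 1 0 1 2 1 0 1 0]
  -> pairs=5 depth=2 groups=3 -> no
String 3 '((()))': depth seq [1 2 3 2 1 0]
  -> pairs=3 depth=3 groups=1 -> yes
String 4 '()()': depth seq [1 0 1 0]
  -> pairs=2 depth=1 groups=2 -> no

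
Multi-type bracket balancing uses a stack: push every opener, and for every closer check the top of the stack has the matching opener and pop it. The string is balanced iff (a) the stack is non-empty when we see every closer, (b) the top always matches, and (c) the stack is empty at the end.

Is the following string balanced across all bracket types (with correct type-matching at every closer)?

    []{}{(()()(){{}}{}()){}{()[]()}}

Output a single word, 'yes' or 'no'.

Answer: yes

Derivation:
pos 0: push '['; stack = [
pos 1: ']' matches '['; pop; stack = (empty)
pos 2: push '{'; stack = {
pos 3: '}' matches '{'; pop; stack = (empty)
pos 4: push '{'; stack = {
pos 5: push '('; stack = {(
pos 6: push '('; stack = {((
pos 7: ')' matches '('; pop; stack = {(
pos 8: push '('; stack = {((
pos 9: ')' matches '('; pop; stack = {(
pos 10: push '('; stack = {((
pos 11: ')' matches '('; pop; stack = {(
pos 12: push '{'; stack = {({
pos 13: push '{'; stack = {({{
pos 14: '}' matches '{'; pop; stack = {({
pos 15: '}' matches '{'; pop; stack = {(
pos 16: push '{'; stack = {({
pos 17: '}' matches '{'; pop; stack = {(
pos 18: push '('; stack = {((
pos 19: ')' matches '('; pop; stack = {(
pos 20: ')' matches '('; pop; stack = {
pos 21: push '{'; stack = {{
pos 22: '}' matches '{'; pop; stack = {
pos 23: push '{'; stack = {{
pos 24: push '('; stack = {{(
pos 25: ')' matches '('; pop; stack = {{
pos 26: push '['; stack = {{[
pos 27: ']' matches '['; pop; stack = {{
pos 28: push '('; stack = {{(
pos 29: ')' matches '('; pop; stack = {{
pos 30: '}' matches '{'; pop; stack = {
pos 31: '}' matches '{'; pop; stack = (empty)
end: stack empty → VALID
Verdict: properly nested → yes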